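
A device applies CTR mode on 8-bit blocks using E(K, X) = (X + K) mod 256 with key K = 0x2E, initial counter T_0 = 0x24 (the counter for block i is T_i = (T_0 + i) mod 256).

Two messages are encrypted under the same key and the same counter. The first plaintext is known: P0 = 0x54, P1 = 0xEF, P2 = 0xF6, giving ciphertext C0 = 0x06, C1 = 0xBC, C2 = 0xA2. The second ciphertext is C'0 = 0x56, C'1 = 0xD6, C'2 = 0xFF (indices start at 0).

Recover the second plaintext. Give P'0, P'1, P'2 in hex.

P'0 = 0x04, P'1 = 0x85, P'2 = 0xAB

In CTR with a reused counter, both messages share the same keystream S_i, so C_i ⊕ C'_i = P_i ⊕ P'_i and thus P'_i = P_i ⊕ C_i ⊕ C'_i.
P'0: 0x54 ⊕ 0x06 ⊕ 0x56 = 0x04.
P'1: 0xEF ⊕ 0xBC ⊕ 0xD6 = 0x85.
P'2: 0xF6 ⊕ 0xA2 ⊕ 0xFF = 0xAB.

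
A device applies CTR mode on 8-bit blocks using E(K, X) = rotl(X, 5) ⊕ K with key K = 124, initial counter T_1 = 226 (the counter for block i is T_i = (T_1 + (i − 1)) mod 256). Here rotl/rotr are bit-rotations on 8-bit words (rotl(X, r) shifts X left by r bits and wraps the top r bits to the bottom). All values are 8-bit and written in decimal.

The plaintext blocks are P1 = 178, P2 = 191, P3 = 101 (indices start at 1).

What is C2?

C2 = 191

CTR encryption: S_i = E(K, T_i) where T_i is the counter for block i; C_i = P_i ⊕ S_i.
C1: T = 226, S = E(K, T) = 32; 178 ⊕ 32 = 146.
C2: T = 227, S = E(K, T) = 0; 191 ⊕ 0 = 191.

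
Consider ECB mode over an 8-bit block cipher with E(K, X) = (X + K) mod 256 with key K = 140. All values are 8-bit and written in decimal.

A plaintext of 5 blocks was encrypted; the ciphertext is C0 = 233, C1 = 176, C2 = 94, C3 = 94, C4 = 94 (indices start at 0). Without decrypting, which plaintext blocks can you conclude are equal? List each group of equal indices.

P2 = P3 = P4

ECB encrypts each block independently with the same key, so equal ciphertext blocks imply equal plaintext blocks.
C2 = C3 = C4 = 94, so P2 = P3 = P4.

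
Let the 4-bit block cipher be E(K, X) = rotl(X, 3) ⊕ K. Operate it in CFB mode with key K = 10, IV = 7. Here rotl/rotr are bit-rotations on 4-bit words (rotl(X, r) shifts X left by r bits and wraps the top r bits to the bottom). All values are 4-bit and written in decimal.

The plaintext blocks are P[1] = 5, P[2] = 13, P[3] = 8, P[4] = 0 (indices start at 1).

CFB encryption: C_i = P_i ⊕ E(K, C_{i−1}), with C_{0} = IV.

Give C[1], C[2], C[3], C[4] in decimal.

C[1] = 4, C[2] = 5, C[3] = 8, C[4] = 14

C[1]: E(K, 7) = 1; 5 ⊕ 1 = 4.
C[2]: E(K, 4) = 8; 13 ⊕ 8 = 5.
C[3]: E(K, 5) = 0; 8 ⊕ 0 = 8.
C[4]: E(K, 8) = 14; 0 ⊕ 14 = 14.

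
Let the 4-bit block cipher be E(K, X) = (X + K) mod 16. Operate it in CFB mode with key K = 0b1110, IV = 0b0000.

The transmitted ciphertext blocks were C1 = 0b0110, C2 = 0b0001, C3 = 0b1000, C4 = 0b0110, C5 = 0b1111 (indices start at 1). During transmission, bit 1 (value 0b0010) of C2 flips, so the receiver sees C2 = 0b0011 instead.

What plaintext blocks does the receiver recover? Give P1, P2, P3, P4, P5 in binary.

P1 = 0b1000, P2 = 0b0111, P3 = 0b1001, P4 = 0b0000, P5 = 0b1011

CFB decryption: P_i = C_i ⊕ E(K, C_{i−1}), with C_{0} = IV.
Only C2 changed, to 0b0011. In CFB, a change in C_i flips the same bit in P_i and garbles P_{i+1}. Decrypting the received ciphertext:
P1: E(K, 0b0000) = 0b1110; 0b0110 ⊕ 0b1110 = 0b1000.
P2: E(K, 0b0110) = 0b0100; 0b0011 ⊕ 0b0100 = 0b0111.
P3: E(K, 0b0011) = 0b0001; 0b1000 ⊕ 0b0001 = 0b1001.
P4: E(K, 0b1000) = 0b0110; 0b0110 ⊕ 0b0110 = 0b0000.
P5: E(K, 0b0110) = 0b0100; 0b1111 ⊕ 0b0100 = 0b1011.
Blocks that differ from the original plaintext: P2, P3.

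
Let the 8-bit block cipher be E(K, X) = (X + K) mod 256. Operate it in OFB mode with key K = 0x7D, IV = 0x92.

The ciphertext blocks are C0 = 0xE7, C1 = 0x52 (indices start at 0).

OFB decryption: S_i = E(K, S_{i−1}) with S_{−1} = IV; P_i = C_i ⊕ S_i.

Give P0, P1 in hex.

P0 = 0xE8, P1 = 0xDE

P0: S = E(K, 0x92) = 0x0F; 0xE7 ⊕ 0x0F = 0xE8.
P1: S = E(K, 0x0F) = 0x8C; 0x52 ⊕ 0x8C = 0xDE.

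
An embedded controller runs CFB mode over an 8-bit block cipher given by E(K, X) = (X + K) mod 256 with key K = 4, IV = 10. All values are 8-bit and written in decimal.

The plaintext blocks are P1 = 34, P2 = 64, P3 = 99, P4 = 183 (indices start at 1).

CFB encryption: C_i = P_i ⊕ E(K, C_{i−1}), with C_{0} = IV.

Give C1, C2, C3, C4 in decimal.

C1 = 44, C2 = 112, C3 = 23, C4 = 172

C1: E(K, 10) = 14; 34 ⊕ 14 = 44.
C2: E(K, 44) = 48; 64 ⊕ 48 = 112.
C3: E(K, 112) = 116; 99 ⊕ 116 = 23.
C4: E(K, 23) = 27; 183 ⊕ 27 = 172.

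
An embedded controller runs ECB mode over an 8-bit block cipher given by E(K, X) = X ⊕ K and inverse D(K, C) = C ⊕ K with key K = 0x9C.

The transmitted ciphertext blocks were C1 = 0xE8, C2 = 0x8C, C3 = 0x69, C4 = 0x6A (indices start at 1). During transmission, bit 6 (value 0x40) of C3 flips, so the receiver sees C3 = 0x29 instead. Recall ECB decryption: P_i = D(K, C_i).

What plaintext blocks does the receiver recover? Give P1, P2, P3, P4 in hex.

P1 = 0x74, P2 = 0x10, P3 = 0xB5, P4 = 0xF6

Only C3 changed, to 0x29. In ECB, a change in C_i affects only P_i. Decrypting the received ciphertext:
P1: D(K, 0xE8) = 0x74.
P2: D(K, 0x8C) = 0x10.
P3: D(K, 0x29) = 0xB5.
P4: D(K, 0x6A) = 0xF6.
Blocks that differ from the original plaintext: P3.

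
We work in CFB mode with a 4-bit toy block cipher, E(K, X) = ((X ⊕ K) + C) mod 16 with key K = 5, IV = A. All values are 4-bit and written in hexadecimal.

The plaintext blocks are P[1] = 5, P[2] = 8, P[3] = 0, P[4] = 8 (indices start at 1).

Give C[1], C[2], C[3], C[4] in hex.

CFB encryption: C_i = P_i ⊕ E(K, C_{i−1}), with C_{0} = IV.
C[1]: E(K, A) = B; 5 ⊕ B = E.
C[2]: E(K, E) = 7; 8 ⊕ 7 = F.
C[3]: E(K, F) = 6; 0 ⊕ 6 = 6.
C[4]: E(K, 6) = F; 8 ⊕ F = 7.

C[1] = E, C[2] = F, C[3] = 6, C[4] = 7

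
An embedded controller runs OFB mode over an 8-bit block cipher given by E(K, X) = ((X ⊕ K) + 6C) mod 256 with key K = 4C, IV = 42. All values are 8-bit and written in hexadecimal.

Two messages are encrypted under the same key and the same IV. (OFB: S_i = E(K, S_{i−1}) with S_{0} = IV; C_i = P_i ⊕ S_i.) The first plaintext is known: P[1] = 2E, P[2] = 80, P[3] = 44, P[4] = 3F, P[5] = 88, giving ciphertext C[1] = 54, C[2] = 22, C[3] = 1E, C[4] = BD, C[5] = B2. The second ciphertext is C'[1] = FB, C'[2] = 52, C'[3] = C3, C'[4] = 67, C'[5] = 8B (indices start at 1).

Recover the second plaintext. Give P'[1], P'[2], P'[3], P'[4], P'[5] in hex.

P'[1] = 81, P'[2] = F0, P'[3] = 99, P'[4] = E5, P'[5] = B1

In OFB with a reused IV, both messages share the same keystream S_i, so C_i ⊕ C'_i = P_i ⊕ P'_i and thus P'_i = P_i ⊕ C_i ⊕ C'_i.
P'[1]: 2E ⊕ 54 ⊕ FB = 81.
P'[2]: 80 ⊕ 22 ⊕ 52 = F0.
P'[3]: 44 ⊕ 1E ⊕ C3 = 99.
P'[4]: 3F ⊕ BD ⊕ 67 = E5.
P'[5]: 88 ⊕ B2 ⊕ 8B = B1.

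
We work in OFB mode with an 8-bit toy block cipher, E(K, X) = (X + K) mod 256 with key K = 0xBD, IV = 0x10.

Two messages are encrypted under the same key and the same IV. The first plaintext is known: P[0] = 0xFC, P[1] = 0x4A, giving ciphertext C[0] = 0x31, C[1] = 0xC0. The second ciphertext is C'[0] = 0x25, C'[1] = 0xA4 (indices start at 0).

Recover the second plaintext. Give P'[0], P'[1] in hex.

In OFB with a reused IV, both messages share the same keystream S_i, so C_i ⊕ C'_i = P_i ⊕ P'_i and thus P'_i = P_i ⊕ C_i ⊕ C'_i.
P'[0]: 0xFC ⊕ 0x31 ⊕ 0x25 = 0xE8.
P'[1]: 0x4A ⊕ 0xC0 ⊕ 0xA4 = 0x2E.

P'[0] = 0xE8, P'[1] = 0x2E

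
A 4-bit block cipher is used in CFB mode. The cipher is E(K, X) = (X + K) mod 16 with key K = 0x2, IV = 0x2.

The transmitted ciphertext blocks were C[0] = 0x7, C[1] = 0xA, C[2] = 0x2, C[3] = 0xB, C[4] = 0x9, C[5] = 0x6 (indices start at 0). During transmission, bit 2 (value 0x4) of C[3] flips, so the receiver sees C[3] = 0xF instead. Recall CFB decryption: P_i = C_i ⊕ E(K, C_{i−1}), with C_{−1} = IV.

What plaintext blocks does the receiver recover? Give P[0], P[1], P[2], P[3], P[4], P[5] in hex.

P[0] = 0x3, P[1] = 0x3, P[2] = 0xE, P[3] = 0xB, P[4] = 0x8, P[5] = 0xD

Only C[3] changed, to 0xF. In CFB, a change in C_i flips the same bit in P_i and garbles P_{i+1}. Decrypting the received ciphertext:
P[0]: E(K, 0x2) = 0x4; 0x7 ⊕ 0x4 = 0x3.
P[1]: E(K, 0x7) = 0x9; 0xA ⊕ 0x9 = 0x3.
P[2]: E(K, 0xA) = 0xC; 0x2 ⊕ 0xC = 0xE.
P[3]: E(K, 0x2) = 0x4; 0xF ⊕ 0x4 = 0xB.
P[4]: E(K, 0xF) = 0x1; 0x9 ⊕ 0x1 = 0x8.
P[5]: E(K, 0x9) = 0xB; 0x6 ⊕ 0xB = 0xD.
Blocks that differ from the original plaintext: P[3], P[4].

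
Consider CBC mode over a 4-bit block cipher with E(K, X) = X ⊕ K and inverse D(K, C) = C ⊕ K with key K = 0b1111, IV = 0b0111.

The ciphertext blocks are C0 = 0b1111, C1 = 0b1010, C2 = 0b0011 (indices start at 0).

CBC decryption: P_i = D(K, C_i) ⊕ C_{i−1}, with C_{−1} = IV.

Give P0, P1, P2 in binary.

P0 = 0b0111, P1 = 0b1010, P2 = 0b0110

P0: D(K, 0b1111) = 0b0000; 0b0000 ⊕ 0b0111 = 0b0111.
P1: D(K, 0b1010) = 0b0101; 0b0101 ⊕ 0b1111 = 0b1010.
P2: D(K, 0b0011) = 0b1100; 0b1100 ⊕ 0b1010 = 0b0110.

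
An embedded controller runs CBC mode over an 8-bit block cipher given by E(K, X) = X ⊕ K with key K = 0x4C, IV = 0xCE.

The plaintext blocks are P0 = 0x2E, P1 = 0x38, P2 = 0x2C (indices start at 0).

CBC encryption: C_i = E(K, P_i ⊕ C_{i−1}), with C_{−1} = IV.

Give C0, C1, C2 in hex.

C0: P0 ⊕ 0xCE = 0xE0; E(K, 0xE0) = 0xAC.
C1: P1 ⊕ 0xAC = 0x94; E(K, 0x94) = 0xD8.
C2: P2 ⊕ 0xD8 = 0xF4; E(K, 0xF4) = 0xB8.

C0 = 0xAC, C1 = 0xD8, C2 = 0xB8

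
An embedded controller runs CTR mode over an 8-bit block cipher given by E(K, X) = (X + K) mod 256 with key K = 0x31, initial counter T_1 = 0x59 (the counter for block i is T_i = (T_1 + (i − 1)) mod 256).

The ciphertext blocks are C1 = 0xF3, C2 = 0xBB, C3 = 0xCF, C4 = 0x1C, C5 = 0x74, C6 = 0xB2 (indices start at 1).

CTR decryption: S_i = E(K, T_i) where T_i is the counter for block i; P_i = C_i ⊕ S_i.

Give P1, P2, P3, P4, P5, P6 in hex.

P1 = 0x79, P2 = 0x30, P3 = 0x43, P4 = 0x91, P5 = 0xFA, P6 = 0x3D

P1: T = 0x59, S = E(K, T) = 0x8A; 0xF3 ⊕ 0x8A = 0x79.
P2: T = 0x5A, S = E(K, T) = 0x8B; 0xBB ⊕ 0x8B = 0x30.
P3: T = 0x5B, S = E(K, T) = 0x8C; 0xCF ⊕ 0x8C = 0x43.
P4: T = 0x5C, S = E(K, T) = 0x8D; 0x1C ⊕ 0x8D = 0x91.
P5: T = 0x5D, S = E(K, T) = 0x8E; 0x74 ⊕ 0x8E = 0xFA.
P6: T = 0x5E, S = E(K, T) = 0x8F; 0xB2 ⊕ 0x8F = 0x3D.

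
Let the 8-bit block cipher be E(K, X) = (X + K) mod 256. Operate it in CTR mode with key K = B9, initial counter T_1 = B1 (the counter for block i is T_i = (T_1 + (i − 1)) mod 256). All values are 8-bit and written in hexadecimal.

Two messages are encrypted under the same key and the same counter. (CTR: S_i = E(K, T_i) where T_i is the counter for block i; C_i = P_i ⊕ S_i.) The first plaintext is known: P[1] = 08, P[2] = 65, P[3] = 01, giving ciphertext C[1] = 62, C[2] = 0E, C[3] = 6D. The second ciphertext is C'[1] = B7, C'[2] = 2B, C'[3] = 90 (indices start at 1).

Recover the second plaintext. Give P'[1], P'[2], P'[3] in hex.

In CTR with a reused counter, both messages share the same keystream S_i, so C_i ⊕ C'_i = P_i ⊕ P'_i and thus P'_i = P_i ⊕ C_i ⊕ C'_i.
P'[1]: 08 ⊕ 62 ⊕ B7 = DD.
P'[2]: 65 ⊕ 0E ⊕ 2B = 40.
P'[3]: 01 ⊕ 6D ⊕ 90 = FC.

P'[1] = DD, P'[2] = 40, P'[3] = FC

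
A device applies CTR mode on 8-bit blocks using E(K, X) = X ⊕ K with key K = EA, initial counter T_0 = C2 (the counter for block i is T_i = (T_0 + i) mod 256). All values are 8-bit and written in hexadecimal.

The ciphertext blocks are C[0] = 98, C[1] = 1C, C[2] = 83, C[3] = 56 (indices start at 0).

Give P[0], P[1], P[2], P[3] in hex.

P[0] = B0, P[1] = 35, P[2] = AD, P[3] = 79

CTR decryption: S_i = E(K, T_i) where T_i is the counter for block i; P_i = C_i ⊕ S_i.
P[0]: T = C2, S = E(K, T) = 28; 98 ⊕ 28 = B0.
P[1]: T = C3, S = E(K, T) = 29; 1C ⊕ 29 = 35.
P[2]: T = C4, S = E(K, T) = 2E; 83 ⊕ 2E = AD.
P[3]: T = C5, S = E(K, T) = 2F; 56 ⊕ 2F = 79.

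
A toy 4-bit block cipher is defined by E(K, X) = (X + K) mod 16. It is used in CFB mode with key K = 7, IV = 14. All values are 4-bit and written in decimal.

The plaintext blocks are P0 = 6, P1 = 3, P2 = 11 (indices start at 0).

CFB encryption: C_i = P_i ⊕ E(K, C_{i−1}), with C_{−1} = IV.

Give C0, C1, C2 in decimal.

C0: E(K, 14) = 5; 6 ⊕ 5 = 3.
C1: E(K, 3) = 10; 3 ⊕ 10 = 9.
C2: E(K, 9) = 0; 11 ⊕ 0 = 11.

C0 = 3, C1 = 9, C2 = 11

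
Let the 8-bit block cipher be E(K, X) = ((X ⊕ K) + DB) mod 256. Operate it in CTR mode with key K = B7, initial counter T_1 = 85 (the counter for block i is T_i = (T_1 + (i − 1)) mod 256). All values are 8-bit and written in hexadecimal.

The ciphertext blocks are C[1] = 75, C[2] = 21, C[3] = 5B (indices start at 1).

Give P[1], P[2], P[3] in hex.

CTR decryption: S_i = E(K, T_i) where T_i is the counter for block i; P_i = C_i ⊕ S_i.
P[1]: T = 85, S = E(K, T) = 0D; 75 ⊕ 0D = 78.
P[2]: T = 86, S = E(K, T) = 0C; 21 ⊕ 0C = 2D.
P[3]: T = 87, S = E(K, T) = 0B; 5B ⊕ 0B = 50.

P[1] = 78, P[2] = 2D, P[3] = 50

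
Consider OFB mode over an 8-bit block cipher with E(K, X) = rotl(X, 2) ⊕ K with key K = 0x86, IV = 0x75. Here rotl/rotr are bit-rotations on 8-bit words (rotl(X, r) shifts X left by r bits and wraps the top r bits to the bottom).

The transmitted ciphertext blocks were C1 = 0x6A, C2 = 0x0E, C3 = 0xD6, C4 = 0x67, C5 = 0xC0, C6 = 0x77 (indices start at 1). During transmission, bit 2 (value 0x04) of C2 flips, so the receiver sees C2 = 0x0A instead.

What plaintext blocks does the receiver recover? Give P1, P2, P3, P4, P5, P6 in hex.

P1 = 0x39, P2 = 0xC1, P3 = 0x7F, P4 = 0x47, P5 = 0xC6, P6 = 0xE9

OFB decryption: S_i = E(K, S_{i−1}) with S_{0} = IV; P_i = C_i ⊕ S_i.
Only C2 changed, to 0x0A. In OFB, a change in C_i flips the same bit in P_i only; the keystream is unaffected. Decrypting the received ciphertext:
P1: S = E(K, 0x75) = 0x53; 0x6A ⊕ 0x53 = 0x39.
P2: S = E(K, 0x53) = 0xCB; 0x0A ⊕ 0xCB = 0xC1.
P3: S = E(K, 0xCB) = 0xA9; 0xD6 ⊕ 0xA9 = 0x7F.
P4: S = E(K, 0xA9) = 0x20; 0x67 ⊕ 0x20 = 0x47.
P5: S = E(K, 0x20) = 0x06; 0xC0 ⊕ 0x06 = 0xC6.
P6: S = E(K, 0x06) = 0x9E; 0x77 ⊕ 0x9E = 0xE9.
Blocks that differ from the original plaintext: P2.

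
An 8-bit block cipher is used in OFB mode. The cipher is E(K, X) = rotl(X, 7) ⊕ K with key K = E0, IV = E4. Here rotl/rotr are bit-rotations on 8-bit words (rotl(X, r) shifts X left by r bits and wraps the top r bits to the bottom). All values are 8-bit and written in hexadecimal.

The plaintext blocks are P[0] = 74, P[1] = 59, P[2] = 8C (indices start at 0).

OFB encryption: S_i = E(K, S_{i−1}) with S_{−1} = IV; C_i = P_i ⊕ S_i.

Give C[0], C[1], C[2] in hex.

C[0] = E6, C[1] = F0, C[2] = B8

C[0]: S = E(K, E4) = 92; 74 ⊕ 92 = E6.
C[1]: S = E(K, 92) = A9; 59 ⊕ A9 = F0.
C[2]: S = E(K, A9) = 34; 8C ⊕ 34 = B8.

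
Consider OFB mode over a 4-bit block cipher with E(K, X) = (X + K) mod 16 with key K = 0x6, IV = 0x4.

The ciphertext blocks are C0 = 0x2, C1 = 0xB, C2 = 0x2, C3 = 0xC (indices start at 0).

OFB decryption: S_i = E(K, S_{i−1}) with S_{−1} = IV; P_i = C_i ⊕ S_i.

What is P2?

P2 = 0x4

P0: S = E(K, 0x4) = 0xA; 0x2 ⊕ 0xA = 0x8.
P1: S = E(K, 0xA) = 0x0; 0xB ⊕ 0x0 = 0xB.
P2: S = E(K, 0x0) = 0x6; 0x2 ⊕ 0x6 = 0x4.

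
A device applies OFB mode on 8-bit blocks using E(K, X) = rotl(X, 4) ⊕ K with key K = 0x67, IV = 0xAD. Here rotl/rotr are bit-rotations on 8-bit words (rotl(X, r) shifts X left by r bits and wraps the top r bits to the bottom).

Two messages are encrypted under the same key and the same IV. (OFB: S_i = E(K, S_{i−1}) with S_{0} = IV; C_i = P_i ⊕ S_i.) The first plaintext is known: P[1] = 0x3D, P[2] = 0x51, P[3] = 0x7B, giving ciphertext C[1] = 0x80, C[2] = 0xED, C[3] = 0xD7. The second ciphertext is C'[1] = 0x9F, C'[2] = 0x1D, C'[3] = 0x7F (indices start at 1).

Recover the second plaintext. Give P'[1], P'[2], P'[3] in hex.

P'[1] = 0x22, P'[2] = 0xA1, P'[3] = 0xD3

In OFB with a reused IV, both messages share the same keystream S_i, so C_i ⊕ C'_i = P_i ⊕ P'_i and thus P'_i = P_i ⊕ C_i ⊕ C'_i.
P'[1]: 0x3D ⊕ 0x80 ⊕ 0x9F = 0x22.
P'[2]: 0x51 ⊕ 0xED ⊕ 0x1D = 0xA1.
P'[3]: 0x7B ⊕ 0xD7 ⊕ 0x7F = 0xD3.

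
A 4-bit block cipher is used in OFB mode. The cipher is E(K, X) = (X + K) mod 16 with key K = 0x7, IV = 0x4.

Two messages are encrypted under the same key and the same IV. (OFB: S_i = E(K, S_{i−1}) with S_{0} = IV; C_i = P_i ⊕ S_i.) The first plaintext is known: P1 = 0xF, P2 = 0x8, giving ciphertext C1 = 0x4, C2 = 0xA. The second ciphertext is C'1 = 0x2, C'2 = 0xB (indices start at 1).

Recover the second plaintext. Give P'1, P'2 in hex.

In OFB with a reused IV, both messages share the same keystream S_i, so C_i ⊕ C'_i = P_i ⊕ P'_i and thus P'_i = P_i ⊕ C_i ⊕ C'_i.
P'1: 0xF ⊕ 0x4 ⊕ 0x2 = 0x9.
P'2: 0x8 ⊕ 0xA ⊕ 0xB = 0x9.

P'1 = 0x9, P'2 = 0x9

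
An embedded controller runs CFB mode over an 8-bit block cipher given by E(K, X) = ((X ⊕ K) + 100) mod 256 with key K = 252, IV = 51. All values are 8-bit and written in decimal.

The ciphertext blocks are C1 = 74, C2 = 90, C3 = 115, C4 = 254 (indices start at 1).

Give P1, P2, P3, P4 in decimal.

CFB decryption: P_i = C_i ⊕ E(K, C_{i−1}), with C_{0} = IV.
P1: E(K, 51) = 51; 74 ⊕ 51 = 121.
P2: E(K, 74) = 26; 90 ⊕ 26 = 64.
P3: E(K, 90) = 10; 115 ⊕ 10 = 121.
P4: E(K, 115) = 243; 254 ⊕ 243 = 13.

P1 = 121, P2 = 64, P3 = 121, P4 = 13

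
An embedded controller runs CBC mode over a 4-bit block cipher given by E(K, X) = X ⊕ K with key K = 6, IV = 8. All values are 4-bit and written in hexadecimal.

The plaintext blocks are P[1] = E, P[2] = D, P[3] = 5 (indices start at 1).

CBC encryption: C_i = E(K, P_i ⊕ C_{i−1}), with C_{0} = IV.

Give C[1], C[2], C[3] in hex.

C[1] = 0, C[2] = B, C[3] = 8

C[1]: P[1] ⊕ 8 = 6; E(K, 6) = 0.
C[2]: P[2] ⊕ 0 = D; E(K, D) = B.
C[3]: P[3] ⊕ B = E; E(K, E) = 8.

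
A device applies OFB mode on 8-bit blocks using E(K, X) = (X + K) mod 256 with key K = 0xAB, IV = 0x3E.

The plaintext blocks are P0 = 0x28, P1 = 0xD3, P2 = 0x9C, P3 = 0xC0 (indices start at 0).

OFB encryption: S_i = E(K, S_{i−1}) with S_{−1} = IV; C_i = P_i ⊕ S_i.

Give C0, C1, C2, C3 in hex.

C0: S = E(K, 0x3E) = 0xE9; 0x28 ⊕ 0xE9 = 0xC1.
C1: S = E(K, 0xE9) = 0x94; 0xD3 ⊕ 0x94 = 0x47.
C2: S = E(K, 0x94) = 0x3F; 0x9C ⊕ 0x3F = 0xA3.
C3: S = E(K, 0x3F) = 0xEA; 0xC0 ⊕ 0xEA = 0x2A.

C0 = 0xC1, C1 = 0x47, C2 = 0xA3, C3 = 0x2A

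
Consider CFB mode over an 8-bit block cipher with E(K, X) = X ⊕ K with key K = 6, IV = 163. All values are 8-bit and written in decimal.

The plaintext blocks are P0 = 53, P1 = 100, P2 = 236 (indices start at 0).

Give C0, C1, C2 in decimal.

C0 = 144, C1 = 242, C2 = 24

CFB encryption: C_i = P_i ⊕ E(K, C_{i−1}), with C_{−1} = IV.
C0: E(K, 163) = 165; 53 ⊕ 165 = 144.
C1: E(K, 144) = 150; 100 ⊕ 150 = 242.
C2: E(K, 242) = 244; 236 ⊕ 244 = 24.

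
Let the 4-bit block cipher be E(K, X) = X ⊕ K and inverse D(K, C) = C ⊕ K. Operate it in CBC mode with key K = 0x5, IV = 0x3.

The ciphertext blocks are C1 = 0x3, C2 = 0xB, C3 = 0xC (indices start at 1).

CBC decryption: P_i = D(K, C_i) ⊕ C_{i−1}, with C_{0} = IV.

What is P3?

P3 = 0x2

P3: D(K, 0xC) = 0x9; 0x9 ⊕ 0xB = 0x2.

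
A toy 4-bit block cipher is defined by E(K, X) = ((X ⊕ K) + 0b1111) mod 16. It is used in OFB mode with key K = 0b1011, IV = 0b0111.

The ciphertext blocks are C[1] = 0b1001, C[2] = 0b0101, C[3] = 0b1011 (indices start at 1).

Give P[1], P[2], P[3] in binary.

OFB decryption: S_i = E(K, S_{i−1}) with S_{0} = IV; P_i = C_i ⊕ S_i.
P[1]: S = E(K, 0b0111) = 0b1011; 0b1001 ⊕ 0b1011 = 0b0010.
P[2]: S = E(K, 0b1011) = 0b1111; 0b0101 ⊕ 0b1111 = 0b1010.
P[3]: S = E(K, 0b1111) = 0b0011; 0b1011 ⊕ 0b0011 = 0b1000.

P[1] = 0b0010, P[2] = 0b1010, P[3] = 0b1000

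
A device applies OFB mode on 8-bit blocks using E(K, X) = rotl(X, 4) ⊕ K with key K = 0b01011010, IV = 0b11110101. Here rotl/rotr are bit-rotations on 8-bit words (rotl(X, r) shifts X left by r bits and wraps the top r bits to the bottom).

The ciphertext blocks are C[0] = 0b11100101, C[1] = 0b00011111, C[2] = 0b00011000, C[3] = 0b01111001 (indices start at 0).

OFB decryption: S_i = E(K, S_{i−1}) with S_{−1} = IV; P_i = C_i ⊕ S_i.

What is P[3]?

P[3] = 0b10001100

P[0]: S = E(K, 0b11110101) = 0b00000101; 0b11100101 ⊕ 0b00000101 = 0b11100000.
P[1]: S = E(K, 0b00000101) = 0b00001010; 0b00011111 ⊕ 0b00001010 = 0b00010101.
P[2]: S = E(K, 0b00001010) = 0b11111010; 0b00011000 ⊕ 0b11111010 = 0b11100010.
P[3]: S = E(K, 0b11111010) = 0b11110101; 0b01111001 ⊕ 0b11110101 = 0b10001100.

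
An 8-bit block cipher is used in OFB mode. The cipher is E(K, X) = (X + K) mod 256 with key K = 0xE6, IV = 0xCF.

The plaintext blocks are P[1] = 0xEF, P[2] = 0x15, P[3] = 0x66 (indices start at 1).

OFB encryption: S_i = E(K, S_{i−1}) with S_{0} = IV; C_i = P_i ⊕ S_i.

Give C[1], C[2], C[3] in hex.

C[1] = 0x5A, C[2] = 0x8E, C[3] = 0xE7

C[1]: S = E(K, 0xCF) = 0xB5; 0xEF ⊕ 0xB5 = 0x5A.
C[2]: S = E(K, 0xB5) = 0x9B; 0x15 ⊕ 0x9B = 0x8E.
C[3]: S = E(K, 0x9B) = 0x81; 0x66 ⊕ 0x81 = 0xE7.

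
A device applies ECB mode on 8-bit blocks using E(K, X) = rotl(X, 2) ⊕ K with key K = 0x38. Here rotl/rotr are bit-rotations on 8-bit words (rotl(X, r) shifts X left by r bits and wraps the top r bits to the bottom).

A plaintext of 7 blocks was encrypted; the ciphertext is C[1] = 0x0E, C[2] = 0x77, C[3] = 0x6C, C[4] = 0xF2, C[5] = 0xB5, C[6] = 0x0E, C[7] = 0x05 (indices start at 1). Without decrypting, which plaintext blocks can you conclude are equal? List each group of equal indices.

ECB encrypts each block independently with the same key, so equal ciphertext blocks imply equal plaintext blocks.
C[1] = C[6] = 0x0E, so P[1] = P[6].

P[1] = P[6]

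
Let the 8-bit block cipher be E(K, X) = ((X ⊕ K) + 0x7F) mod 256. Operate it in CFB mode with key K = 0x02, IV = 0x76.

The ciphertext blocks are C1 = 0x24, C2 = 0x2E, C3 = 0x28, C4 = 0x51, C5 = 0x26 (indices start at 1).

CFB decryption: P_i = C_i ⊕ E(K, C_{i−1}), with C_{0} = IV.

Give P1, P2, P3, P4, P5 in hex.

P1: E(K, 0x76) = 0xF3; 0x24 ⊕ 0xF3 = 0xD7.
P2: E(K, 0x24) = 0xA5; 0x2E ⊕ 0xA5 = 0x8B.
P3: E(K, 0x2E) = 0xAB; 0x28 ⊕ 0xAB = 0x83.
P4: E(K, 0x28) = 0xA9; 0x51 ⊕ 0xA9 = 0xF8.
P5: E(K, 0x51) = 0xD2; 0x26 ⊕ 0xD2 = 0xF4.

P1 = 0xD7, P2 = 0x8B, P3 = 0x83, P4 = 0xF8, P5 = 0xF4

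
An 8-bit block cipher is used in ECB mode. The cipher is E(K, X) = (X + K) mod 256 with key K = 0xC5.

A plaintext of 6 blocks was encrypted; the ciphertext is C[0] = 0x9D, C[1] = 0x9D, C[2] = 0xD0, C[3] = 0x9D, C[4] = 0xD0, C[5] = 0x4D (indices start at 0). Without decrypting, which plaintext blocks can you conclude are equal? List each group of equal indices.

P[0] = P[1] = P[3]; P[2] = P[4]

ECB encrypts each block independently with the same key, so equal ciphertext blocks imply equal plaintext blocks.
C[0] = C[1] = C[3] = 0x9D, so P[0] = P[1] = P[3].
C[2] = C[4] = 0xD0, so P[2] = P[4].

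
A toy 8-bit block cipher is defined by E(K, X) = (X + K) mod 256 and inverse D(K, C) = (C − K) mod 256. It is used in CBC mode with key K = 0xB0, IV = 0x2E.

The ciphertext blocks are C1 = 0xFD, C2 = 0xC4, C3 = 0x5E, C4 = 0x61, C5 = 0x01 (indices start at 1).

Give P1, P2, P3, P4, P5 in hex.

CBC decryption: P_i = D(K, C_i) ⊕ C_{i−1}, with C_{0} = IV.
P1: D(K, 0xFD) = 0x4D; 0x4D ⊕ 0x2E = 0x63.
P2: D(K, 0xC4) = 0x14; 0x14 ⊕ 0xFD = 0xE9.
P3: D(K, 0x5E) = 0xAE; 0xAE ⊕ 0xC4 = 0x6A.
P4: D(K, 0x61) = 0xB1; 0xB1 ⊕ 0x5E = 0xEF.
P5: D(K, 0x01) = 0x51; 0x51 ⊕ 0x61 = 0x30.

P1 = 0x63, P2 = 0xE9, P3 = 0x6A, P4 = 0xEF, P5 = 0x30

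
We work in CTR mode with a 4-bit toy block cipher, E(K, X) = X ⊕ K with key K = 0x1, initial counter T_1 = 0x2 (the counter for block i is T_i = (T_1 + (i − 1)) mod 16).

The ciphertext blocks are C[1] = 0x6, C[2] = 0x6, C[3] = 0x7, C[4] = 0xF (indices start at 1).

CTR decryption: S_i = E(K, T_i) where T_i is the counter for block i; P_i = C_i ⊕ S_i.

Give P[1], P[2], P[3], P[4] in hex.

P[1]: T = 0x2, S = E(K, T) = 0x3; 0x6 ⊕ 0x3 = 0x5.
P[2]: T = 0x3, S = E(K, T) = 0x2; 0x6 ⊕ 0x2 = 0x4.
P[3]: T = 0x4, S = E(K, T) = 0x5; 0x7 ⊕ 0x5 = 0x2.
P[4]: T = 0x5, S = E(K, T) = 0x4; 0xF ⊕ 0x4 = 0xB.

P[1] = 0x5, P[2] = 0x4, P[3] = 0x2, P[4] = 0xB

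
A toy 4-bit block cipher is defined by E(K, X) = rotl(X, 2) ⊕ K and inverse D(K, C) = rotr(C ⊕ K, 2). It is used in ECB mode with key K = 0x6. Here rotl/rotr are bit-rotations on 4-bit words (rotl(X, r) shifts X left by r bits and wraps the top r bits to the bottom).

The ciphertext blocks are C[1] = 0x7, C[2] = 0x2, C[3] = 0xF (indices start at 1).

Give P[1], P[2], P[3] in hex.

ECB decryption: P_i = D(K, C_i).
P[1]: D(K, 0x7) = 0x4.
P[2]: D(K, 0x2) = 0x1.
P[3]: D(K, 0xF) = 0x6.

P[1] = 0x4, P[2] = 0x1, P[3] = 0x6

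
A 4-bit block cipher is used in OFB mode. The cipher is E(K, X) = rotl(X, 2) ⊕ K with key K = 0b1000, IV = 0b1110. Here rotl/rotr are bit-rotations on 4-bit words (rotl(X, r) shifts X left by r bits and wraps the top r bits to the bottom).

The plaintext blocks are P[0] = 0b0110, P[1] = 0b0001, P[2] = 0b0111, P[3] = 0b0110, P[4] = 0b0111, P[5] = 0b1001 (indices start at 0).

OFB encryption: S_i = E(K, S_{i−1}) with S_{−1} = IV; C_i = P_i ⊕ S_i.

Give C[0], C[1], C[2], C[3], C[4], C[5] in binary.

C[0]: S = E(K, 0b1110) = 0b0011; 0b0110 ⊕ 0b0011 = 0b0101.
C[1]: S = E(K, 0b0011) = 0b0100; 0b0001 ⊕ 0b0100 = 0b0101.
C[2]: S = E(K, 0b0100) = 0b1001; 0b0111 ⊕ 0b1001 = 0b1110.
C[3]: S = E(K, 0b1001) = 0b1110; 0b0110 ⊕ 0b1110 = 0b1000.
C[4]: S = E(K, 0b1110) = 0b0011; 0b0111 ⊕ 0b0011 = 0b0100.
C[5]: S = E(K, 0b0011) = 0b0100; 0b1001 ⊕ 0b0100 = 0b1101.

C[0] = 0b0101, C[1] = 0b0101, C[2] = 0b1110, C[3] = 0b1000, C[4] = 0b0100, C[5] = 0b1101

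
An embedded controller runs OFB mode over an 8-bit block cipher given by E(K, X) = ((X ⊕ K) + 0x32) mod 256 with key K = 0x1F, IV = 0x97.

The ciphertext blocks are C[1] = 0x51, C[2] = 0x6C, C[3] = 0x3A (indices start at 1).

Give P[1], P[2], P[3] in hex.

OFB decryption: S_i = E(K, S_{i−1}) with S_{0} = IV; P_i = C_i ⊕ S_i.
P[1]: S = E(K, 0x97) = 0xBA; 0x51 ⊕ 0xBA = 0xEB.
P[2]: S = E(K, 0xBA) = 0xD7; 0x6C ⊕ 0xD7 = 0xBB.
P[3]: S = E(K, 0xD7) = 0xFA; 0x3A ⊕ 0xFA = 0xC0.

P[1] = 0xEB, P[2] = 0xBB, P[3] = 0xC0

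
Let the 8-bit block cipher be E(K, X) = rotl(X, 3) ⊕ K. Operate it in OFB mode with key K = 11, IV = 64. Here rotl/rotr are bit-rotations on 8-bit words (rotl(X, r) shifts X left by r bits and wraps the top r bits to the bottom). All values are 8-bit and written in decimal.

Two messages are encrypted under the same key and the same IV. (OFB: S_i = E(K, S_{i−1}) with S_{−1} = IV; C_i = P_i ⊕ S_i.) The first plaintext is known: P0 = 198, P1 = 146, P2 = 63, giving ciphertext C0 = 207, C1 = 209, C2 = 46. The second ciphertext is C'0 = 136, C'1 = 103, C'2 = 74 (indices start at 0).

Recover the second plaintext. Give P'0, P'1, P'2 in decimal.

In OFB with a reused IV, both messages share the same keystream S_i, so C_i ⊕ C'_i = P_i ⊕ P'_i and thus P'_i = P_i ⊕ C_i ⊕ C'_i.
P'0: 198 ⊕ 207 ⊕ 136 = 129.
P'1: 146 ⊕ 209 ⊕ 103 = 36.
P'2: 63 ⊕ 46 ⊕ 74 = 91.

P'0 = 129, P'1 = 36, P'2 = 91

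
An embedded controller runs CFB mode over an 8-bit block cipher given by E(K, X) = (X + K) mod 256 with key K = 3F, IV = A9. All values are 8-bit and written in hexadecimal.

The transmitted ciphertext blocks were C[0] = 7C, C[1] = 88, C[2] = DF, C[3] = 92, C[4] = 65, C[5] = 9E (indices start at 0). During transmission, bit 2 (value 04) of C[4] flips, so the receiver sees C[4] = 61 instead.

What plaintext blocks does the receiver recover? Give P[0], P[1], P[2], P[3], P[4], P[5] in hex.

P[0] = 94, P[1] = 33, P[2] = 18, P[3] = 8C, P[4] = B0, P[5] = 3E

CFB decryption: P_i = C_i ⊕ E(K, C_{i−1}), with C_{−1} = IV.
Only C[4] changed, to 61. In CFB, a change in C_i flips the same bit in P_i and garbles P_{i+1}. Decrypting the received ciphertext:
P[0]: E(K, A9) = E8; 7C ⊕ E8 = 94.
P[1]: E(K, 7C) = BB; 88 ⊕ BB = 33.
P[2]: E(K, 88) = C7; DF ⊕ C7 = 18.
P[3]: E(K, DF) = 1E; 92 ⊕ 1E = 8C.
P[4]: E(K, 92) = D1; 61 ⊕ D1 = B0.
P[5]: E(K, 61) = A0; 9E ⊕ A0 = 3E.
Blocks that differ from the original plaintext: P[4], P[5].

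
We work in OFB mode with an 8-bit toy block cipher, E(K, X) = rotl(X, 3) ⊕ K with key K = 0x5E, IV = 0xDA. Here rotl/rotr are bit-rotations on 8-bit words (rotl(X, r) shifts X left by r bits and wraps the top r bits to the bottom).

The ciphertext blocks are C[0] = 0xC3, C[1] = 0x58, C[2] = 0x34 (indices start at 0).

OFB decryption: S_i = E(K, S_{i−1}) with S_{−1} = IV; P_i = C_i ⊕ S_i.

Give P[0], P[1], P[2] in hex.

P[0]: S = E(K, 0xDA) = 0x88; 0xC3 ⊕ 0x88 = 0x4B.
P[1]: S = E(K, 0x88) = 0x1A; 0x58 ⊕ 0x1A = 0x42.
P[2]: S = E(K, 0x1A) = 0x8E; 0x34 ⊕ 0x8E = 0xBA.

P[0] = 0x4B, P[1] = 0x42, P[2] = 0xBA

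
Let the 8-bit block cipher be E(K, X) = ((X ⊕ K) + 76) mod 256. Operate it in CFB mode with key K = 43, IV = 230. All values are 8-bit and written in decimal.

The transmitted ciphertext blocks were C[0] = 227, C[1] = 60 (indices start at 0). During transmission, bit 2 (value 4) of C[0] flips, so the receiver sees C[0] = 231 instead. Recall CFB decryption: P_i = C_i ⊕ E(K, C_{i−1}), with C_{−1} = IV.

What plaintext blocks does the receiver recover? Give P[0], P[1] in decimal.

Only C[0] changed, to 231. In CFB, a change in C_i flips the same bit in P_i and garbles P_{i+1}. Decrypting the received ciphertext:
P[0]: E(K, 230) = 25; 231 ⊕ 25 = 254.
P[1]: E(K, 231) = 24; 60 ⊕ 24 = 36.
Blocks that differ from the original plaintext: P[0], P[1].

P[0] = 254, P[1] = 36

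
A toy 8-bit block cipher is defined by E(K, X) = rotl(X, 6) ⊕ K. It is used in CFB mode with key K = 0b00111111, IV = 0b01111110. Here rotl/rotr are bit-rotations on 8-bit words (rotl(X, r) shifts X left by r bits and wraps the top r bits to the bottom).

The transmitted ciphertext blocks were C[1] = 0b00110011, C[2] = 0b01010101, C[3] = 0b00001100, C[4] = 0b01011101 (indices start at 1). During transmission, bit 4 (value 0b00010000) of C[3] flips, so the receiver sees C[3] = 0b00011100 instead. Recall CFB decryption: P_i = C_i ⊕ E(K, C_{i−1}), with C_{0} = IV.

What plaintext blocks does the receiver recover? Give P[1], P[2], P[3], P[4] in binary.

P[1] = 0b10010011, P[2] = 0b10100110, P[3] = 0b01110110, P[4] = 0b01100101

Only C[3] changed, to 0b00011100. In CFB, a change in C_i flips the same bit in P_i and garbles P_{i+1}. Decrypting the received ciphertext:
P[1]: E(K, 0b01111110) = 0b10100000; 0b00110011 ⊕ 0b10100000 = 0b10010011.
P[2]: E(K, 0b00110011) = 0b11110011; 0b01010101 ⊕ 0b11110011 = 0b10100110.
P[3]: E(K, 0b01010101) = 0b01101010; 0b00011100 ⊕ 0b01101010 = 0b01110110.
P[4]: E(K, 0b00011100) = 0b00111000; 0b01011101 ⊕ 0b00111000 = 0b01100101.
Blocks that differ from the original plaintext: P[3], P[4].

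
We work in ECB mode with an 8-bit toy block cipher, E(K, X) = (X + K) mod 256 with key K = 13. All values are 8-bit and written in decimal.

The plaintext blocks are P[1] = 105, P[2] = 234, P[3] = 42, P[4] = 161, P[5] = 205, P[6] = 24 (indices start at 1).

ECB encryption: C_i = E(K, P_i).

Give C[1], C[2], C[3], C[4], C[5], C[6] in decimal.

C[1] = 118, C[2] = 247, C[3] = 55, C[4] = 174, C[5] = 218, C[6] = 37

C[1]: E(K, 105) = 118.
C[2]: E(K, 234) = 247.
C[3]: E(K, 42) = 55.
C[4]: E(K, 161) = 174.
C[5]: E(K, 205) = 218.
C[6]: E(K, 24) = 37.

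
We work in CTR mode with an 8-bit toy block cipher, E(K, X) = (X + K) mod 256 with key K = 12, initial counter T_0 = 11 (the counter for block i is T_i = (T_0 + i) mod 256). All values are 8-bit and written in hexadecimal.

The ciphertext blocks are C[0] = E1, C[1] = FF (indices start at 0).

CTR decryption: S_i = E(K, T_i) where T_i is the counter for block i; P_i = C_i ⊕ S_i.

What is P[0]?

P[0]: T = 11, S = E(K, T) = 23; E1 ⊕ 23 = C2.

P[0] = C2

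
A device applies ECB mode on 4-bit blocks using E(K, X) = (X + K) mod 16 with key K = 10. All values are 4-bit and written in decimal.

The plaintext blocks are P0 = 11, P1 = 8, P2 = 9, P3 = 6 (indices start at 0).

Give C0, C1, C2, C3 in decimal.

C0 = 5, C1 = 2, C2 = 3, C3 = 0

ECB encryption: C_i = E(K, P_i).
C0: E(K, 11) = 5.
C1: E(K, 8) = 2.
C2: E(K, 9) = 3.
C3: E(K, 6) = 0.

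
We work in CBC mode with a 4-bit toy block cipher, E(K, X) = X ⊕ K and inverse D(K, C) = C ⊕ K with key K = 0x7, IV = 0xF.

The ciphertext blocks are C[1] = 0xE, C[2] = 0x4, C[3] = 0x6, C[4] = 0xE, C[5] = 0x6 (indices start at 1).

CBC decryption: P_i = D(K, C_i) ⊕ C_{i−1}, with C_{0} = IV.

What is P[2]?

P[2]: D(K, 0x4) = 0x3; 0x3 ⊕ 0xE = 0xD.

P[2] = 0xD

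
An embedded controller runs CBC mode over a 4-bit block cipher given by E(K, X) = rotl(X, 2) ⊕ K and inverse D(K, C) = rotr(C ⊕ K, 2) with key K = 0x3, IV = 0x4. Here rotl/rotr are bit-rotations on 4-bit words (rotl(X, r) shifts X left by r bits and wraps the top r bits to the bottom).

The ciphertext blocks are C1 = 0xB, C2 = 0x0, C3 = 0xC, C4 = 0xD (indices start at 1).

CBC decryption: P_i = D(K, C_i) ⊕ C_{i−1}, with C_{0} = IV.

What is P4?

P4: D(K, 0xD) = 0xB; 0xB ⊕ 0xC = 0x7.

P4 = 0x7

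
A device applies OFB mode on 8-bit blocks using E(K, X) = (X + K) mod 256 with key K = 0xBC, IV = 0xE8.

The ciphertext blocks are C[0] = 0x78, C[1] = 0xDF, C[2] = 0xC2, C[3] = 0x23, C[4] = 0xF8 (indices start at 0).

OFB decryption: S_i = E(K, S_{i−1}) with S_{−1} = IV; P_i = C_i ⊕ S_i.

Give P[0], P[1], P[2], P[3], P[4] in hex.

P[0] = 0xDC, P[1] = 0xBF, P[2] = 0xDE, P[3] = 0xFB, P[4] = 0x6C

P[0]: S = E(K, 0xE8) = 0xA4; 0x78 ⊕ 0xA4 = 0xDC.
P[1]: S = E(K, 0xA4) = 0x60; 0xDF ⊕ 0x60 = 0xBF.
P[2]: S = E(K, 0x60) = 0x1C; 0xC2 ⊕ 0x1C = 0xDE.
P[3]: S = E(K, 0x1C) = 0xD8; 0x23 ⊕ 0xD8 = 0xFB.
P[4]: S = E(K, 0xD8) = 0x94; 0xF8 ⊕ 0x94 = 0x6C.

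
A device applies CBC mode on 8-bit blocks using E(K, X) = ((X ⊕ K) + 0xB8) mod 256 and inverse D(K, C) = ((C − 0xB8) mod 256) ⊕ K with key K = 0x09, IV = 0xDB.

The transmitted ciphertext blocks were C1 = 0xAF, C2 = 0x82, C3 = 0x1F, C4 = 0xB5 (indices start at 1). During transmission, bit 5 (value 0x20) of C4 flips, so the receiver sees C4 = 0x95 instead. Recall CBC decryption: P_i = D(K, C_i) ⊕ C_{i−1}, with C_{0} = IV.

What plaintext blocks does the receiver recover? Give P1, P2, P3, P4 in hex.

P1 = 0x25, P2 = 0x6C, P3 = 0xEC, P4 = 0xCB

Only C4 changed, to 0x95. In CBC, a change in C_i garbles P_i and flips the same bit in P_{i+1}. Decrypting the received ciphertext:
P1: D(K, 0xAF) = 0xFE; 0xFE ⊕ 0xDB = 0x25.
P2: D(K, 0x82) = 0xC3; 0xC3 ⊕ 0xAF = 0x6C.
P3: D(K, 0x1F) = 0x6E; 0x6E ⊕ 0x82 = 0xEC.
P4: D(K, 0x95) = 0xD4; 0xD4 ⊕ 0x1F = 0xCB.
Blocks that differ from the original plaintext: P4.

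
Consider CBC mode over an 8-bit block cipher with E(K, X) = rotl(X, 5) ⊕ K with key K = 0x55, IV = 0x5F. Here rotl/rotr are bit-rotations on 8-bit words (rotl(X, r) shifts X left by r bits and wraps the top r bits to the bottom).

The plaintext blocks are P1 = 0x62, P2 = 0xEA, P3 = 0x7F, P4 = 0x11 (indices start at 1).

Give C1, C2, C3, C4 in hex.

C1 = 0xF2, C2 = 0x56, C3 = 0x70, C4 = 0x79

CBC encryption: C_i = E(K, P_i ⊕ C_{i−1}), with C_{0} = IV.
C1: P1 ⊕ 0x5F = 0x3D; E(K, 0x3D) = 0xF2.
C2: P2 ⊕ 0xF2 = 0x18; E(K, 0x18) = 0x56.
C3: P3 ⊕ 0x56 = 0x29; E(K, 0x29) = 0x70.
C4: P4 ⊕ 0x70 = 0x61; E(K, 0x61) = 0x79.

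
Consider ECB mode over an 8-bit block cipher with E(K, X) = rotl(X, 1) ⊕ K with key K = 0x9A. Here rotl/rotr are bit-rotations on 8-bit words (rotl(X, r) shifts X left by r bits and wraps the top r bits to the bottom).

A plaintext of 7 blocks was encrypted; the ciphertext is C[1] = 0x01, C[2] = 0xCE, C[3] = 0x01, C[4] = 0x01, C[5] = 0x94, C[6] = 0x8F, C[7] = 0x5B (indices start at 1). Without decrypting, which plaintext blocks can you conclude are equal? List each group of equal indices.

P[1] = P[3] = P[4]

ECB encrypts each block independently with the same key, so equal ciphertext blocks imply equal plaintext blocks.
C[1] = C[3] = C[4] = 0x01, so P[1] = P[3] = P[4].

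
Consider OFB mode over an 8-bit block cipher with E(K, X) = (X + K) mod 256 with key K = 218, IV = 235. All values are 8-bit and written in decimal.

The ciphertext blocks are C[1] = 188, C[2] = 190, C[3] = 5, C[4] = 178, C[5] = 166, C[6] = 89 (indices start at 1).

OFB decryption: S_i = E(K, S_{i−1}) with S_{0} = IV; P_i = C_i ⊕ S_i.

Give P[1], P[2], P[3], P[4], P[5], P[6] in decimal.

P[1] = 121, P[2] = 33, P[3] = 124, P[4] = 225, P[5] = 139, P[6] = 94

P[1]: S = E(K, 235) = 197; 188 ⊕ 197 = 121.
P[2]: S = E(K, 197) = 159; 190 ⊕ 159 = 33.
P[3]: S = E(K, 159) = 121; 5 ⊕ 121 = 124.
P[4]: S = E(K, 121) = 83; 178 ⊕ 83 = 225.
P[5]: S = E(K, 83) = 45; 166 ⊕ 45 = 139.
P[6]: S = E(K, 45) = 7; 89 ⊕ 7 = 94.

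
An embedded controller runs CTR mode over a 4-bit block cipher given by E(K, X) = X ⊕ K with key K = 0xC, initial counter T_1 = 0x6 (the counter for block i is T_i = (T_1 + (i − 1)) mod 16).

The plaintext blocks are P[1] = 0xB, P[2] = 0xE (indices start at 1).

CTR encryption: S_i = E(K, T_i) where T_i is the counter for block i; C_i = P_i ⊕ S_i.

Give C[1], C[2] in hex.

C[1] = 0x1, C[2] = 0x5

C[1]: T = 0x6, S = E(K, T) = 0xA; 0xB ⊕ 0xA = 0x1.
C[2]: T = 0x7, S = E(K, T) = 0xB; 0xE ⊕ 0xB = 0x5.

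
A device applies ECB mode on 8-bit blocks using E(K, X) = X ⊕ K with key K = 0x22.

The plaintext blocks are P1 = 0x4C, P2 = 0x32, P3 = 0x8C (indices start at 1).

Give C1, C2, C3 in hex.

C1 = 0x6E, C2 = 0x10, C3 = 0xAE

ECB encryption: C_i = E(K, P_i).
C1: E(K, 0x4C) = 0x6E.
C2: E(K, 0x32) = 0x10.
C3: E(K, 0x8C) = 0xAE.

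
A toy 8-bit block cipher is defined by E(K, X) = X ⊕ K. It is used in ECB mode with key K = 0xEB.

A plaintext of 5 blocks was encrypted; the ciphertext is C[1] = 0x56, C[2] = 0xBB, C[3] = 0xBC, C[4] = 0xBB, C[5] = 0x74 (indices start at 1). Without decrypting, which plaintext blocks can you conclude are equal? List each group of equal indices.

P[2] = P[4]

ECB encrypts each block independently with the same key, so equal ciphertext blocks imply equal plaintext blocks.
C[2] = C[4] = 0xBB, so P[2] = P[4].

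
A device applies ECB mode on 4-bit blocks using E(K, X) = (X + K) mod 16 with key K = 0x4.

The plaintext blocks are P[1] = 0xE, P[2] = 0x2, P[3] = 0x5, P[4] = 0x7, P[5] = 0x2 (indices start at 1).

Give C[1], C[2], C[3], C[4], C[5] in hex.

C[1] = 0x2, C[2] = 0x6, C[3] = 0x9, C[4] = 0xB, C[5] = 0x6

ECB encryption: C_i = E(K, P_i).
C[1]: E(K, 0xE) = 0x2.
C[2]: E(K, 0x2) = 0x6.
C[3]: E(K, 0x5) = 0x9.
C[4]: E(K, 0x7) = 0xB.
C[5]: E(K, 0x2) = 0x6.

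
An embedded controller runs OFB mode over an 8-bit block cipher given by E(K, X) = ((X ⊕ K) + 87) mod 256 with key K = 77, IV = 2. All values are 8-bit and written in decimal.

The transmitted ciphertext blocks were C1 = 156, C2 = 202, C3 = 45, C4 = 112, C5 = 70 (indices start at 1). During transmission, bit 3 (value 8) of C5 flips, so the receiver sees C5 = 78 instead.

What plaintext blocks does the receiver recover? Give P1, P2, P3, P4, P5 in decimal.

OFB decryption: S_i = E(K, S_{i−1}) with S_{0} = IV; P_i = C_i ⊕ S_i.
Only C5 changed, to 78. In OFB, a change in C_i flips the same bit in P_i only; the keystream is unaffected. Decrypting the received ciphertext:
P1: S = E(K, 2) = 166; 156 ⊕ 166 = 58.
P2: S = E(K, 166) = 66; 202 ⊕ 66 = 136.
P3: S = E(K, 66) = 102; 45 ⊕ 102 = 75.
P4: S = E(K, 102) = 130; 112 ⊕ 130 = 242.
P5: S = E(K, 130) = 38; 78 ⊕ 38 = 104.
Blocks that differ from the original plaintext: P5.

P1 = 58, P2 = 136, P3 = 75, P4 = 242, P5 = 104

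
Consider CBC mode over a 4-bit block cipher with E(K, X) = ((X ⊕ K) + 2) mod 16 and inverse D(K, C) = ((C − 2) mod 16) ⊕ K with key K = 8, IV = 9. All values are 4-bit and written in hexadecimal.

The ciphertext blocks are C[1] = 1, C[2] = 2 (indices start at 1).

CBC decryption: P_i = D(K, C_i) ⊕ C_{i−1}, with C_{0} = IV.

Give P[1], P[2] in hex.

P[1]: D(K, 1) = 7; 7 ⊕ 9 = E.
P[2]: D(K, 2) = 8; 8 ⊕ 1 = 9.

P[1] = E, P[2] = 9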